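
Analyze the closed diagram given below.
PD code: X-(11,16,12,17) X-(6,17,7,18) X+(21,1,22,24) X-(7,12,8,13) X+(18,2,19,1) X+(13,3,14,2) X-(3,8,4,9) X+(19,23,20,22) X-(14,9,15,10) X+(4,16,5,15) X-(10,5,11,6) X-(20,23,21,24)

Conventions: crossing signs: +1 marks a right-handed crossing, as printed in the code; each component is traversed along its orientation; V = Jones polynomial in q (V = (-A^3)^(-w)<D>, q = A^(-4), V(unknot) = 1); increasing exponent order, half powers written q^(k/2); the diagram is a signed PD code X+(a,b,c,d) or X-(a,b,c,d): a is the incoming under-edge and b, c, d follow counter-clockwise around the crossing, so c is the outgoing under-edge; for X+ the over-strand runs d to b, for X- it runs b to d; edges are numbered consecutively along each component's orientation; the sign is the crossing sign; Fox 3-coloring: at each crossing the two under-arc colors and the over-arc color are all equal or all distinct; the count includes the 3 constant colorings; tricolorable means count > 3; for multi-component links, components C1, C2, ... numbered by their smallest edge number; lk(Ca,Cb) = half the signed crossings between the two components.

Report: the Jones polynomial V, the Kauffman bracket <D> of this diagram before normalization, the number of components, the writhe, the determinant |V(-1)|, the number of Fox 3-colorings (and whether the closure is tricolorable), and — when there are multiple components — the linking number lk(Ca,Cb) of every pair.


Jones polynomial: V(q) = -q^-6 + q^-5 - q^-4 + 2q^-3 - q^-2 + q^-1
<D> = A^-2 - A^2 + 2A^6 - A^10 + A^14 - A^18; writhe -2
components 1, writhe -2 (12 crossings)
3-colorings: 3 of 3^12, det 7 — not tricolorable
note: w = -2 (over 12 crossings) is diagram-only; (-A^3)^(2) removes it from V


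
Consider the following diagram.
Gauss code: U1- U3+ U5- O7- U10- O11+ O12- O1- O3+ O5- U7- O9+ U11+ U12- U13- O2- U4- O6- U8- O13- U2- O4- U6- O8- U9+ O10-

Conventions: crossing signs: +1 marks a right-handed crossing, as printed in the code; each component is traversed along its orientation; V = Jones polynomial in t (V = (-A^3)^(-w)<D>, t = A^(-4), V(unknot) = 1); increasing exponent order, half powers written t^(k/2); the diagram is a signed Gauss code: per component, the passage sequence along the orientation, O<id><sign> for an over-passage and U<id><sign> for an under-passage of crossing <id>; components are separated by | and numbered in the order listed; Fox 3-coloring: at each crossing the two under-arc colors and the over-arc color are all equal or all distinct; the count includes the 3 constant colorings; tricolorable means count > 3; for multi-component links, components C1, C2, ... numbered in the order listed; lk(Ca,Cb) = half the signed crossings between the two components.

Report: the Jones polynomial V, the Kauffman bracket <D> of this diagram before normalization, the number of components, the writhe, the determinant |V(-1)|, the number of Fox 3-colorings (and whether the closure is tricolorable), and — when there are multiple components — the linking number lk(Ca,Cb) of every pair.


V = t^-11 - 2t^-10 + 2t^-9 - 3t^-8 + 2t^-7 - 2t^-6 + 2t^-5 + t^-3
<D> = -A^-9 - 2A^-1 + 2A^3 - 2A^7 + 3A^11 - 2A^15 + 2A^19 - A^23 (w = -7)
1 component over 13 crossings, w = -7
9 Fox colorings among 3^13, |V(-1)| = 15: tricolorable
why: |V(-1)| = 15: so tricolorable, since 3 divides 15


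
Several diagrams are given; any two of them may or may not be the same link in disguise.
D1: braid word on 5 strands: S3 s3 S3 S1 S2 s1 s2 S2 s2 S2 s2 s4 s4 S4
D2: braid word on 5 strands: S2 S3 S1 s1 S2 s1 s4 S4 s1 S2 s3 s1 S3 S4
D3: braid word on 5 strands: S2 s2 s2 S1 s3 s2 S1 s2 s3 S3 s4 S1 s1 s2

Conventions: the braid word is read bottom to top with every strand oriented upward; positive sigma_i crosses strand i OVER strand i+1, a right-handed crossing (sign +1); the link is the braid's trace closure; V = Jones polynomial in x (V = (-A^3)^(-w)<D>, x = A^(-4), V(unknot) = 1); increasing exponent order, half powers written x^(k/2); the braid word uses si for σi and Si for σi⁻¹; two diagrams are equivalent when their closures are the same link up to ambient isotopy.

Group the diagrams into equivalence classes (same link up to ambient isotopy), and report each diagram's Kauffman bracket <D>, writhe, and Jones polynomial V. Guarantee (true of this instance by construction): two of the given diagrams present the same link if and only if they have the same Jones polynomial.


grouping into links: {D1} | {D2} | {D3}
V(D1) = 1  (w 0, c 14, <D> = 1)
V(D2) = -x^-3 + 2x^-2 - 2x^-1 + 3 - 2x + 2x^2 - x^3  [14 crossings, <D> = -A^-18 + 2A^-14 - 2A^-10 + 3A^-6 - 2A^-2 + 2A^2 - A^6, w = -2]
D3 (bracket A^-8 - 2A^-4 + 2 - 2A^4 + 2A^8 - A^12 + A^16; 14 crossings at w = +4): V = x^-1 - 1 + 2x - 2x^2 + 2x^3 - 2x^4 + x^5
why: V(x) takes 3 values over 3 diagrams, fixing the grouping


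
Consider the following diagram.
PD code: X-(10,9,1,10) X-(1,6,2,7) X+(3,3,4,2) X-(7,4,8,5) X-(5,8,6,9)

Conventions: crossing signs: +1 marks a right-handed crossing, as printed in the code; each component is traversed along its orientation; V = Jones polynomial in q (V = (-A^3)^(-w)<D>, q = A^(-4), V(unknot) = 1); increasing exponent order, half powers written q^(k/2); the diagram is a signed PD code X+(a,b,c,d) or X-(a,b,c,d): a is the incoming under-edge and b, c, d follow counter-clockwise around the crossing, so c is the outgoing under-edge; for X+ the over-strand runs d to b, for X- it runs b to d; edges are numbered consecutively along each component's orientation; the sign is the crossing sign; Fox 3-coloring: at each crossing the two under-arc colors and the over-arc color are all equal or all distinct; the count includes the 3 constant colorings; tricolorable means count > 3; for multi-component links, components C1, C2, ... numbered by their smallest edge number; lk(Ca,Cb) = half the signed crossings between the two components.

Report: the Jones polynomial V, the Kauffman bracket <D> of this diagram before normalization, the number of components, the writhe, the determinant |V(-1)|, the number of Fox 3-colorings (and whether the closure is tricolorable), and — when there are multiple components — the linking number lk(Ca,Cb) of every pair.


V = -q^-4 + q^-3 + q^-1
<D> = -A^-5 - A^3 + A^7 (w = -3)
1 component over 5 crossings, w = -3
9 Fox colorings among 3^5, |V(-1)| = 3: tricolorable
why: w = -3 (over 5 crossings) is diagram-only; (-A^3)^(3) removes it from V


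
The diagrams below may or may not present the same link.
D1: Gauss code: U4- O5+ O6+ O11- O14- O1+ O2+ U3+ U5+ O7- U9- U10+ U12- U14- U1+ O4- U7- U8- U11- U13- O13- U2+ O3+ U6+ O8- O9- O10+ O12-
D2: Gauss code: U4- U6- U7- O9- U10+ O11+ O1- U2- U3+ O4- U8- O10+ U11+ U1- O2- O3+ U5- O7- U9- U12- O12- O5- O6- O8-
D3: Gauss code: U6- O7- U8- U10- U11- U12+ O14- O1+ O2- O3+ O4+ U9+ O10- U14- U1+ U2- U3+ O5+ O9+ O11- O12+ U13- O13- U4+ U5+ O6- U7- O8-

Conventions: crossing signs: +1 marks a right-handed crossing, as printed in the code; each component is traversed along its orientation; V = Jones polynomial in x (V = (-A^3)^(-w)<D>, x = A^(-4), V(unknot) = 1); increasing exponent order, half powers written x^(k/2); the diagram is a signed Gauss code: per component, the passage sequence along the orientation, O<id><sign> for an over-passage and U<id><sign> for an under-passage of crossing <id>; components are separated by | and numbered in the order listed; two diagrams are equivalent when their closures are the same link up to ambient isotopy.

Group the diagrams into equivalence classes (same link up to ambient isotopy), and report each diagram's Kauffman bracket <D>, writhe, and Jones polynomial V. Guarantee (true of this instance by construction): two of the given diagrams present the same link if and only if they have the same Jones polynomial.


equivalence classes: {D1} | {D2} | {D3}
D1 (bracket A^-6; 14 crossings at w = -2): V = 1
D2 (bracket A^-14 - A^-10 + 2A^-6 - A^-2 + A^2 - A^6; 12 crossings at w = -6): V = -x^-6 + x^-5 - x^-4 + 2x^-3 - x^-2 + x^-1
V(D3) = -x^-4 + x^-3 + x^-1  [14 crossings, <D> = A^-2 + A^6 - A^10, w = -2]
key observation: comparing 3 Jones polynomials yields 3 groups


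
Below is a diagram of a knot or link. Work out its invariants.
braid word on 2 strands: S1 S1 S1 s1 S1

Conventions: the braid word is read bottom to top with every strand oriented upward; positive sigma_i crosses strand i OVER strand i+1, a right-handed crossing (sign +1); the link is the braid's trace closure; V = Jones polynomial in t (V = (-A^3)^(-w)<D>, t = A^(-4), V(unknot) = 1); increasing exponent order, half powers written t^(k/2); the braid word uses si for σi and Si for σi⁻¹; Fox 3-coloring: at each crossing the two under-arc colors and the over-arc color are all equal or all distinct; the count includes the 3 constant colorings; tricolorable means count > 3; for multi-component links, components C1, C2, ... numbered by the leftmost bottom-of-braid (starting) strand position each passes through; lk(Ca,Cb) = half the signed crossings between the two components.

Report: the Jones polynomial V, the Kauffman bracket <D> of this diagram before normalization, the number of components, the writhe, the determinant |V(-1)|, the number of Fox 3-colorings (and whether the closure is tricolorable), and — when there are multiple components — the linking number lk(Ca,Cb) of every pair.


V(t) = -t^-4 + t^-3 + t^-1
bracket: -A^-5 - A^3 + A^7, w = -3
1 component, writhe -3, over 5 crossings
det 3, colorings 9 of 3^5 — tricolorable
observation: w = -3 shifts under R1 moves; the (-A^3)^(3) factor cancels that in V


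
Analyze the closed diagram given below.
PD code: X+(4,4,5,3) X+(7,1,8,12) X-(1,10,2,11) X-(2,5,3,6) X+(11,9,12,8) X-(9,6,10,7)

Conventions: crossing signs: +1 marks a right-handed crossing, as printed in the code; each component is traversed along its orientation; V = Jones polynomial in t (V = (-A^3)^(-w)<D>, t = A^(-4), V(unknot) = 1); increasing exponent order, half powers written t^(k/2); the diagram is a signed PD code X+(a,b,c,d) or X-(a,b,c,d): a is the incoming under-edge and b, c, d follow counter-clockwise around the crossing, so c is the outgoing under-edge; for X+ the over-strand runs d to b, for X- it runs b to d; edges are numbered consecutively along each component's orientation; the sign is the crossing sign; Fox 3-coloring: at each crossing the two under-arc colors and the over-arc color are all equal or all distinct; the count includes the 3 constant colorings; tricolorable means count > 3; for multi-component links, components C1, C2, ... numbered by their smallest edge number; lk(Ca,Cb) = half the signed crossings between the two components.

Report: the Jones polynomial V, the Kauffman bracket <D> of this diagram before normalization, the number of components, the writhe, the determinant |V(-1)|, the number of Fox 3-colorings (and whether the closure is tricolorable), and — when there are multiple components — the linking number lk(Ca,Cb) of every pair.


V = t^-2 - t^-1 + 1 - t + t^2
<D> = A^-8 - A^-4 + 1 - A^4 + A^8 (w = 0)
1 component over 6 crossings, w = 0
3 Fox colorings among 3^6, |V(-1)| = 5: not tricolorable
why: det 5 = |V(-1)|; not divisible by 3, so not tricolorable


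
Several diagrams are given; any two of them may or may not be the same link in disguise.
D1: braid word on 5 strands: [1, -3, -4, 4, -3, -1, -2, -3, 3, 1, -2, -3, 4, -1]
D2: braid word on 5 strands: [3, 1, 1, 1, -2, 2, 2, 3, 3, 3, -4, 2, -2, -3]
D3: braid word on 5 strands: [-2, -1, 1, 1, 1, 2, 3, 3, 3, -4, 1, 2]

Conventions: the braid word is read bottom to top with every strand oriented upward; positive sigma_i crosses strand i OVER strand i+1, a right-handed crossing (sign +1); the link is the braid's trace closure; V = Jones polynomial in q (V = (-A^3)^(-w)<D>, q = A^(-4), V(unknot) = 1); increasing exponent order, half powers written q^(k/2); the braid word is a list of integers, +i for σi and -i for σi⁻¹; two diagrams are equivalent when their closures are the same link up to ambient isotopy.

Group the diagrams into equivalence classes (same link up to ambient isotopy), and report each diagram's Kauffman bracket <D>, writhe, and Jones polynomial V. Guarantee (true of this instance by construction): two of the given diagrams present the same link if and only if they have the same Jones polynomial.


grouping into links: {D1} | {D2, D3}
V(D1) = -q^-4 + q^-3 + q^-1  (w -4, c 14, <D> = A^-8 + 1 - A^4)
V(D2) = q^2 + 2q^4 - 2q^5 + q^6 - 2q^7 + q^8  [14 crossings, <D> = A^-14 - 2A^-10 + A^-6 - 2A^-2 + 2A^2 + A^10, w = +6]
V(D3) = q^2 + 2q^4 - 2q^5 + q^6 - 2q^7 + q^8  [12 crossings, <D> = A^-14 - 2A^-10 + A^-6 - 2A^-2 + 2A^2 + A^10, w = +6]
why: 2 values of V(q) split the 3 diagrams


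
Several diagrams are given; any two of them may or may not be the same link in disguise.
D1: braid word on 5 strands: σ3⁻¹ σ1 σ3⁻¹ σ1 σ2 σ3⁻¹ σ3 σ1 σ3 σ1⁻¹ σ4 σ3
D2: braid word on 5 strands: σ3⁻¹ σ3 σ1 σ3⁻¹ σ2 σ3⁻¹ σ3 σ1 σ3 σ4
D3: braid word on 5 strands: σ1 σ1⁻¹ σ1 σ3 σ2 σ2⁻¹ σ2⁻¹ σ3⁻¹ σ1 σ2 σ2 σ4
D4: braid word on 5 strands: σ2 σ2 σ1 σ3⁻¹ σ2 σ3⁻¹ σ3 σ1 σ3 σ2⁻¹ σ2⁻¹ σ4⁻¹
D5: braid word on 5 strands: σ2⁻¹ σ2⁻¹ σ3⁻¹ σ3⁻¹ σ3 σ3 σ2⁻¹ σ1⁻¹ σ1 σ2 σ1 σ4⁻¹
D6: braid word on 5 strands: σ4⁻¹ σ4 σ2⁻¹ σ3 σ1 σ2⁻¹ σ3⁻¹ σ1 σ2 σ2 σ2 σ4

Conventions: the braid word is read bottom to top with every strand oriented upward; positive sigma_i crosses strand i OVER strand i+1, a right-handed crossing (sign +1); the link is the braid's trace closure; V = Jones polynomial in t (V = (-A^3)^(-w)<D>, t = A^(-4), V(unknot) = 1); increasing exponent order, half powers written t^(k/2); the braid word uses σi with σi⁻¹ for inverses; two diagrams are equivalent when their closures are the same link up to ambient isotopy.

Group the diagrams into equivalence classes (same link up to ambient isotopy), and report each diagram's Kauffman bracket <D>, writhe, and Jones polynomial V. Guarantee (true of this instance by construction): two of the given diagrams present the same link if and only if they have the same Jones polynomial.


equivalence classes: {D1, D2, D4} | {D3, D6} | {D5}
D1 (bracket 1 + A^4 + A^8 + A^12; 12 crossings at w = +4): V = 1 + t + t^2 + t^3
V(D2) = 1 + t + t^2 + t^3  [10 crossings, <D> = 1 + A^4 + A^8 + A^12, w = +4]
D3 (bracket A^-8 + 2 + A^8; 12 crossings at w = +4): V = t + 2t^3 + t^5
D4 (bracket A^-6 + A^-2 + A^2 + A^6; 12 crossings at w = +2): V = 1 + t + t^2 + t^3
D5 (bracket A^-6 + A^-2 + A^2 + A^6; 12 crossings at w = -2): V = t^-3 + t^-2 + t^-1 + 1
D6 (bracket A^-8 + 2 + A^8; 12 crossings at w = +4): V = t + 2t^3 + t^5
key observation: 3 classes among 6 diagrams; unequal V(t) rules out equality


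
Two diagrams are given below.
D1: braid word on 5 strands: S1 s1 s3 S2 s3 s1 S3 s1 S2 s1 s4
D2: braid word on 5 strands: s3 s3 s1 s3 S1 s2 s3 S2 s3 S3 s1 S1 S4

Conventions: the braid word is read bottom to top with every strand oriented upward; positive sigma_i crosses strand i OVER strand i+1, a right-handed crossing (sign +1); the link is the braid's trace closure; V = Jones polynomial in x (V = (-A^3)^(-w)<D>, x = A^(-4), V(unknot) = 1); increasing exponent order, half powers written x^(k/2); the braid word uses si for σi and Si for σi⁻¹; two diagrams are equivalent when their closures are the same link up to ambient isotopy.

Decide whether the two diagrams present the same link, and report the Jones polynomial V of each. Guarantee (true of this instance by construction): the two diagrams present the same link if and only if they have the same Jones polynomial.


equivalent: no
D1 (bracket -A^-5 + 2A^-1 - A^3 + 2A^7 - A^11 + A^15; 11 crossings at w = +3): V = -x^(-3/2) + x^(-1/2) - 2x^(1/2) + x^(3/2) - 2x^(5/2) + x^(7/2)
D2 (bracket -A^-9 + A^-1 + A^3 + A^7; 13 crossings at w = +3): V = -x^(1/2) - x^(3/2) - x^(5/2) + x^(9/2)
key observation: 2 classes among 2 diagrams; unequal V(x) rules out equality


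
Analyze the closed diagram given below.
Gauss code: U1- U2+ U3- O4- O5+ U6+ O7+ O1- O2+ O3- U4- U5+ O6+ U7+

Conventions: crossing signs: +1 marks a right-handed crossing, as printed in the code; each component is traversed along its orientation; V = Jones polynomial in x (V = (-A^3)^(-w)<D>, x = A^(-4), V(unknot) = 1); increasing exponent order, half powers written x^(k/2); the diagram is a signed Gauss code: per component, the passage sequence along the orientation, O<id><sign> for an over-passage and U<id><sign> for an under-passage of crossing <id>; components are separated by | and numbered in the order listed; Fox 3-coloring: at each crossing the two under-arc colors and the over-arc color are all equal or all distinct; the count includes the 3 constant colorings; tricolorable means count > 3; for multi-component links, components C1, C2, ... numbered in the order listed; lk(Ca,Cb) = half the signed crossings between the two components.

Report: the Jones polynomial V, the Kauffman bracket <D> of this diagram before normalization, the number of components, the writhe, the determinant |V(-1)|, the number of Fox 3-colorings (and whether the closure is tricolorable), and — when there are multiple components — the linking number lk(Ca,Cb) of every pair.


Jones polynomial: V(x) = 1
<D> = -A^3; writhe +1
components 1, writhe +1 (7 crossings)
3-colorings: 3 of 3^7, det 1 — not tricolorable
note: w = +1 (over 7 crossings) is diagram-only; (-A^3)^(-1) removes it from V


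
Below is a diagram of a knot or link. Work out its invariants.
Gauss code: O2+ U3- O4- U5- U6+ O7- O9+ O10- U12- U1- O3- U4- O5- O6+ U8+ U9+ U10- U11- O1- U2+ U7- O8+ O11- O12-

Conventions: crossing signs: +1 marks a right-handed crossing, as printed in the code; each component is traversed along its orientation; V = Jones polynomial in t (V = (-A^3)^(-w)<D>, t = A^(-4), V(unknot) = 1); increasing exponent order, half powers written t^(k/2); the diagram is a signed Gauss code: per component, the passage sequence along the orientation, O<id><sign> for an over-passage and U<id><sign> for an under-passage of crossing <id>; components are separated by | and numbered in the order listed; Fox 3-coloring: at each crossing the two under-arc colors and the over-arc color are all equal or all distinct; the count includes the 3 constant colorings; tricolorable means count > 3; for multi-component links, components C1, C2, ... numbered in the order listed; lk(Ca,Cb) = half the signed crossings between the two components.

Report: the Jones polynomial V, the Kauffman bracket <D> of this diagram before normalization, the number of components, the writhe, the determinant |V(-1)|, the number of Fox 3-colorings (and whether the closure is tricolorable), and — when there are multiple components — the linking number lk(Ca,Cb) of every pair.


V = -t^-6 + t^-5 - t^-4 + 2t^-3 - t^-2 + t^-1
<D> = A^-8 - A^-4 + 2 - A^4 + A^8 - A^12 (w = -4)
1 component over 12 crossings, w = -4
3 Fox colorings among 3^12, |V(-1)| = 7: not tricolorable
why: V spans 5 powers of t: at least 5 crossings in any diagram


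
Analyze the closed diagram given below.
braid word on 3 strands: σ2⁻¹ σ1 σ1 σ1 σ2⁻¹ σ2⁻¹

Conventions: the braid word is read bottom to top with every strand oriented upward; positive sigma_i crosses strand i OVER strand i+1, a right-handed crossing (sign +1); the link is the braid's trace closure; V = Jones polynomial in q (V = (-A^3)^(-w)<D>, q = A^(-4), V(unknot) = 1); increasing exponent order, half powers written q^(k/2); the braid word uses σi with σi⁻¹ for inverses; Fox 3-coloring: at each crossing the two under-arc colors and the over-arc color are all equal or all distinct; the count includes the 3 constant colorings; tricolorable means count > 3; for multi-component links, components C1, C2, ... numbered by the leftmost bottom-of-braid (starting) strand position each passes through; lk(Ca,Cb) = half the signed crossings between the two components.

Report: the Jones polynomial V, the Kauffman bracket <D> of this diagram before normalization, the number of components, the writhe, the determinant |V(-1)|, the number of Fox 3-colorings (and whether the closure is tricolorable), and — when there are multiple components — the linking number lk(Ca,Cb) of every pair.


V(q) = -q^-3 + q^-2 - q^-1 + 3 - q + q^2 - q^3
bracket: -A^-12 + A^-8 - A^-4 + 3 - A^4 + A^8 - A^12, w = 0
1 component, writhe 0, over 6 crossings
det 9, colorings 27 of 3^6 — tricolorable
observation: w = 0 (over 6 crossings) is diagram-only; (-A^3)^(0) removes it from V


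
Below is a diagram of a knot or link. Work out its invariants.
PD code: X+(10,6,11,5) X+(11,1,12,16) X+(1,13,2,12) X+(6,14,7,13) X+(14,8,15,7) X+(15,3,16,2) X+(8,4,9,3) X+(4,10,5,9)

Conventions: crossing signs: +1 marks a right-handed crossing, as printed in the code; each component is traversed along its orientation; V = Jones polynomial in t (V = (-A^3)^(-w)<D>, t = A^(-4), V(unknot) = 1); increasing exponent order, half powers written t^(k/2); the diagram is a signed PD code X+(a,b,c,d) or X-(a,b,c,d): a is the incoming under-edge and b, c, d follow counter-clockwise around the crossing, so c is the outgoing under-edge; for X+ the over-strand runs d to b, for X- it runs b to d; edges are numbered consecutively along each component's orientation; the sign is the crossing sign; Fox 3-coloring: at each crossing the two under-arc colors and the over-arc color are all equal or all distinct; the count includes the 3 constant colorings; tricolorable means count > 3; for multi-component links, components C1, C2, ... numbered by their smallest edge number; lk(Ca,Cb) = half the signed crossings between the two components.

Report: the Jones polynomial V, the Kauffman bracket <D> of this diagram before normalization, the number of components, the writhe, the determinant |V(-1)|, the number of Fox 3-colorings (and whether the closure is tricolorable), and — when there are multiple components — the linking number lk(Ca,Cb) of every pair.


V(t) = t^3 + t^5 - t^8
bracket: -A^-8 + A^4 + A^12, w = +8
1 component, writhe +8, over 8 crossings
det 3, colorings 9 of 3^8 — tricolorable
observation: V spans 5 powers of t: at least 5 crossings in any diagram


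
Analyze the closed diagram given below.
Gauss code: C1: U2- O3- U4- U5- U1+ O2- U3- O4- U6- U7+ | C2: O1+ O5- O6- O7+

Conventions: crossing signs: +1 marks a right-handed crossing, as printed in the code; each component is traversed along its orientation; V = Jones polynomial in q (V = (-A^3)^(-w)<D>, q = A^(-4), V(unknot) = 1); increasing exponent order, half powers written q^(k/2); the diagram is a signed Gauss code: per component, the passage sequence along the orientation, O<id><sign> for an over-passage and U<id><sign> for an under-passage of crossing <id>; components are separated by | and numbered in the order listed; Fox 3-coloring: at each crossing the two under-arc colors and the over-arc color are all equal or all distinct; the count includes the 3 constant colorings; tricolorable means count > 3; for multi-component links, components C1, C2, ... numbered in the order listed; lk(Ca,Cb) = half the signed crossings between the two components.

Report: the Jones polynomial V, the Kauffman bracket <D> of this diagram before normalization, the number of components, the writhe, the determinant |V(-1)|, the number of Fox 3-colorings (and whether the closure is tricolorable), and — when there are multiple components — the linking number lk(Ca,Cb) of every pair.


Jones polynomial: V(q) = q^(-9/2) - q^(-5/2) - q^(-3/2) - q^(-1/2)
<D> = A^-7 + A^-3 + A - A^9; writhe -3
components 2, writhe -3 (7 crossings)
linking number lk(C1,C2) = 0
3-colorings: 27 of 3^8, det 0 — tricolorable
note: the 1 component pair carries total linking 0


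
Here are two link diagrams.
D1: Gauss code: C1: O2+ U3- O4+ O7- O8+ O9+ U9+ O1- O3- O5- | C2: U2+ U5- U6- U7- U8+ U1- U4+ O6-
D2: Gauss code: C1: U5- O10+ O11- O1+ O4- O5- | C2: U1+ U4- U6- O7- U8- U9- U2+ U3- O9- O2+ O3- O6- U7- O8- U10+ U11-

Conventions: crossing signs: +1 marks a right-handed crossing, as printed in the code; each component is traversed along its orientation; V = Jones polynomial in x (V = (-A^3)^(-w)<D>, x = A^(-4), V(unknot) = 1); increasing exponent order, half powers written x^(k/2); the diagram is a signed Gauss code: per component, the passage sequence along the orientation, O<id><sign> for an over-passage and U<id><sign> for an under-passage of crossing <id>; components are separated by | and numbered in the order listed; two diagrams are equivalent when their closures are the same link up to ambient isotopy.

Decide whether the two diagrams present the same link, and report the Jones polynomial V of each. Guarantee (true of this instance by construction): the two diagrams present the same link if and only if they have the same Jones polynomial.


same link: no
V(D1) = -x^(-1/2) - x^(1/2)  [9 crossings, <D> = A^-5 + A^-1, w = -1]
V(D2) = x^(-9/2) - x^(-5/2) - x^(-3/2) - x^(-1/2)  [11 crossings, <D> = A^-13 + A^-9 + A^-5 - A^3, w = -5]
insight: 2 classes among 2 diagrams; unequal V(x) rules out equality


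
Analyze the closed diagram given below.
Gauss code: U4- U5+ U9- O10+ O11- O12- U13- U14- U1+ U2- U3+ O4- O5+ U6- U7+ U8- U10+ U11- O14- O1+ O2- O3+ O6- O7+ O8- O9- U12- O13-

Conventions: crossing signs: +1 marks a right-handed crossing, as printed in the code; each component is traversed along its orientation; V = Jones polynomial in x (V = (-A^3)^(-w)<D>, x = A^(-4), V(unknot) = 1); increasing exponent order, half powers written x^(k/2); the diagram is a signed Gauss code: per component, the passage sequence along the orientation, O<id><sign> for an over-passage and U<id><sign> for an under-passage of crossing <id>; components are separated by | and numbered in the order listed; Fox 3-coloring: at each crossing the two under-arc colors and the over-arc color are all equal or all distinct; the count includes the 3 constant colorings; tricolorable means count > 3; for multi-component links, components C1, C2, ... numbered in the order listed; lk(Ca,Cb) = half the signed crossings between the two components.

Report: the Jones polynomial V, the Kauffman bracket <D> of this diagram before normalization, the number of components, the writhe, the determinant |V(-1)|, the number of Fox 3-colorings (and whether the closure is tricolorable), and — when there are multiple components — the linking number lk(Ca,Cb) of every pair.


V = -x^-4 + x^-3 + x^-1
<D> = A^-8 + 1 - A^4 (w = -4)
1 component over 14 crossings, w = -4
9 Fox colorings among 3^14, |V(-1)| = 3: tricolorable
why: w = -4 shifts under R1 moves; the (-A^3)^(4) factor cancels that in V


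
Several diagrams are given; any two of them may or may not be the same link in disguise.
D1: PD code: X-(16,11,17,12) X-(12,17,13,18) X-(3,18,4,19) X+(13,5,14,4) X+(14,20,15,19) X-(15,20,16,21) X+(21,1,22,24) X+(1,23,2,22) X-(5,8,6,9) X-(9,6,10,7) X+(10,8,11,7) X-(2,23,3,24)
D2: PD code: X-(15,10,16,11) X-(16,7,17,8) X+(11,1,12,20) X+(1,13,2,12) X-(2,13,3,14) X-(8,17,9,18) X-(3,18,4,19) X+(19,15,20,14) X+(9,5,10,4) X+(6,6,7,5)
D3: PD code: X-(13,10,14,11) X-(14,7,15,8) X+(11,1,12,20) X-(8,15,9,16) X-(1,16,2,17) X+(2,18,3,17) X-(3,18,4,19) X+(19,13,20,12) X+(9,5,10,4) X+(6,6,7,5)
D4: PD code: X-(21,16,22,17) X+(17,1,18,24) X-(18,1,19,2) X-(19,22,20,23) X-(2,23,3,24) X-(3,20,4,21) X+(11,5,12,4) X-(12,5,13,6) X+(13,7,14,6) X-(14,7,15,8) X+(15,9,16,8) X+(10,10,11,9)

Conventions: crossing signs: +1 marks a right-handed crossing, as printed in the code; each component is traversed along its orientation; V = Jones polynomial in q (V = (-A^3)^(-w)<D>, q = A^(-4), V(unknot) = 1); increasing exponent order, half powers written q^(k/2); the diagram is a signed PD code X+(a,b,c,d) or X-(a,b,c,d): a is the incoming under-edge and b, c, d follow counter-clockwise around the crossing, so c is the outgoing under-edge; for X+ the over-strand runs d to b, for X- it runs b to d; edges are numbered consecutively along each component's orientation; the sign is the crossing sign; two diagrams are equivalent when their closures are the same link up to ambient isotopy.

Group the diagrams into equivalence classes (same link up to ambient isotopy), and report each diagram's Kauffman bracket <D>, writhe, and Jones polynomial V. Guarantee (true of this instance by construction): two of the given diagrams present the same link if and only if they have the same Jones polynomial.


grouping into links: {D1} | {D2, D3} | {D4}
V(D1) = 1  (w -2, c 12, <D> = A^-6)
D2 (bracket A^-8 - A^-4 + 2 - 2A^4 + A^8 - A^12 + A^16; 10 crossings at w = 0): V = q^-4 - q^-3 + q^-2 - 2q^-1 + 2 - q + q^2
V(D3) = q^-4 - q^-3 + q^-2 - 2q^-1 + 2 - q + q^2  [10 crossings, <D> = A^-8 - A^-4 + 2 - 2A^4 + A^8 - A^12 + A^16, w = 0]
V(D4) = -q^-4 + q^-3 + q^-1  [12 crossings, <D> = A^-2 + A^6 - A^10, w = -2]
why: 3 values of V(q) split the 4 diagrams


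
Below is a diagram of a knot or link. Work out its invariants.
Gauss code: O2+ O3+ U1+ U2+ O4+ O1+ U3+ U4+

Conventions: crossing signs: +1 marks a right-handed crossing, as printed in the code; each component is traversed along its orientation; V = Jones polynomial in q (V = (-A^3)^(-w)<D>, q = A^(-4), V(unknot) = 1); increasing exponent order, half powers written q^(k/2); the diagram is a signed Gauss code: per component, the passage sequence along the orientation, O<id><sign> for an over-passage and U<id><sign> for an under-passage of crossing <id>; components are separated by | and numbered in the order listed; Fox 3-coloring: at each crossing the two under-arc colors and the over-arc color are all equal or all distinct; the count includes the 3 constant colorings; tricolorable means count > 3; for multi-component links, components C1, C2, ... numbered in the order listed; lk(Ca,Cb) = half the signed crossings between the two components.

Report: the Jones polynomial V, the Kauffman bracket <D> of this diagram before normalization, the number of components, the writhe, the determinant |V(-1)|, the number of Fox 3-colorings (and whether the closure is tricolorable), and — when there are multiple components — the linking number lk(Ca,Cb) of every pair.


V(q) = q + q^3 - q^4
bracket: -A^-4 + 1 + A^8, w = +4
1 component, writhe +4, over 4 crossings
det 3, colorings 9 of 3^4 — tricolorable
observation: the span of V is 3, forcing >= 3 crossings in any diagram


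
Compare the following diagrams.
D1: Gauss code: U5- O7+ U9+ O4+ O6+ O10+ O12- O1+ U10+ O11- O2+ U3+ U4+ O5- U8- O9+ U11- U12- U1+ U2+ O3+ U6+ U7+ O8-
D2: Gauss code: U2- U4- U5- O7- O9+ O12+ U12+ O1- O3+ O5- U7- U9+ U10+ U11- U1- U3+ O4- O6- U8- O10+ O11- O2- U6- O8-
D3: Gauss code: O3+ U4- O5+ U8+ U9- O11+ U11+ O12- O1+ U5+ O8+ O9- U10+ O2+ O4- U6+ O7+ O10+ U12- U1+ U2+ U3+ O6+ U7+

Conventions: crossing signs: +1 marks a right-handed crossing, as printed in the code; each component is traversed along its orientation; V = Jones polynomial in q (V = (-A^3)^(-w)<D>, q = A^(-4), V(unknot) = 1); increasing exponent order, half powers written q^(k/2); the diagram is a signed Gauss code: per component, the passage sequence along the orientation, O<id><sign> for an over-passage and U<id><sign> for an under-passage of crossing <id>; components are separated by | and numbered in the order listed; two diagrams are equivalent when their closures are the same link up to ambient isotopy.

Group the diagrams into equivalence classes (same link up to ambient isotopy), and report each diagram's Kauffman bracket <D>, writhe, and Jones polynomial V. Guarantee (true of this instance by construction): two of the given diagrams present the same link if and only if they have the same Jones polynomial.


grouping into links: {D1} | {D2} | {D3}
V(D1) = q^-1 - 1 + 2q - 2q^2 + 2q^3 - 2q^4 + q^5  (w +4, c 12, <D> = A^-8 - 2A^-4 + 2 - 2A^4 + 2A^8 - A^12 + A^16)
D2 (bracket A^-8 + 1 - A^4; 12 crossings at w = -4): V = -q^-4 + q^-3 + q^-1
D3 (bracket -A^-6 + A^-2 - A^2 + 2A^6 - A^10 + A^14; 12 crossings at w = +6): V = q - q^2 + 2q^3 - q^4 + q^5 - q^6
why: comparing 3 Jones polynomials yields 3 groups


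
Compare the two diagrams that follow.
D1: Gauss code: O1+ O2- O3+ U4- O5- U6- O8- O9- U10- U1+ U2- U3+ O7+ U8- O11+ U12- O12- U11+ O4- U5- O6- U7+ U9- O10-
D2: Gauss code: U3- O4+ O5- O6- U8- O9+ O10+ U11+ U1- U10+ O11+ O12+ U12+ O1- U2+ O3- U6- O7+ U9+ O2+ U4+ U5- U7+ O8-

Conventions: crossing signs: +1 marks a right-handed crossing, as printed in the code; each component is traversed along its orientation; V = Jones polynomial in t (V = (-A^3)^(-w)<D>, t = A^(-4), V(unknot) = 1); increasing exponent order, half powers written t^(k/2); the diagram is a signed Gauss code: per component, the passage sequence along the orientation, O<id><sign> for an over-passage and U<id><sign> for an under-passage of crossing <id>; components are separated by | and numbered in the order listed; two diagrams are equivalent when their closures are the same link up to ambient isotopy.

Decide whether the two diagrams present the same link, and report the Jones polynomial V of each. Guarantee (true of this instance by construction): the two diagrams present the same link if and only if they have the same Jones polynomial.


same link: no
V(D1) = -t^-4 + t^-3 + t^-1  [12 crossings, <D> = A^-8 + 1 - A^4, w = -4]
V(D2) = -t^-3 + 2t^-2 - 2t^-1 + 3 - 2t + 2t^2 - t^3  [12 crossings, <D> = -A^-6 + 2A^-2 - 2A^2 + 3A^6 - 2A^10 + 2A^14 - A^18, w = +2]
insight: 2 values of V(t) split the 2 diagrams


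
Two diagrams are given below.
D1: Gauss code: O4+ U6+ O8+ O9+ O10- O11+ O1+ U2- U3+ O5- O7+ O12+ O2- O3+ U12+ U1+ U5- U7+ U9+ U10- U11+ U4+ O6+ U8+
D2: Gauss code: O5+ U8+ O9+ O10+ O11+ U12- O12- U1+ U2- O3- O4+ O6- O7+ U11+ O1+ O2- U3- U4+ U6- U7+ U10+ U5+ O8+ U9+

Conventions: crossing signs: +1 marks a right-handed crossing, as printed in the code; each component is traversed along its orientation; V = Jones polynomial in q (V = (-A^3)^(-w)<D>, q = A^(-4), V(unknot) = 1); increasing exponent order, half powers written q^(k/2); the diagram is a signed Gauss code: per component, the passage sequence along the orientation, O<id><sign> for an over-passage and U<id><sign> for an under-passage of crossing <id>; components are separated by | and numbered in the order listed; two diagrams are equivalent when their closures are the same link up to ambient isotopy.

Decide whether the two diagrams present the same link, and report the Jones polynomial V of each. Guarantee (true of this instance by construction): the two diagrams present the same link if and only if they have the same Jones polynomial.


equivalent: yes
V(D1) = q + q^3 - q^4  (w +6, c 12, <D> = -A^2 + A^6 + A^14)
V(D2) = q + q^3 - q^4  (w +4, c 12, <D> = -A^-4 + 1 + A^8)
why: all 2 diagrams share one V(q), hence one class


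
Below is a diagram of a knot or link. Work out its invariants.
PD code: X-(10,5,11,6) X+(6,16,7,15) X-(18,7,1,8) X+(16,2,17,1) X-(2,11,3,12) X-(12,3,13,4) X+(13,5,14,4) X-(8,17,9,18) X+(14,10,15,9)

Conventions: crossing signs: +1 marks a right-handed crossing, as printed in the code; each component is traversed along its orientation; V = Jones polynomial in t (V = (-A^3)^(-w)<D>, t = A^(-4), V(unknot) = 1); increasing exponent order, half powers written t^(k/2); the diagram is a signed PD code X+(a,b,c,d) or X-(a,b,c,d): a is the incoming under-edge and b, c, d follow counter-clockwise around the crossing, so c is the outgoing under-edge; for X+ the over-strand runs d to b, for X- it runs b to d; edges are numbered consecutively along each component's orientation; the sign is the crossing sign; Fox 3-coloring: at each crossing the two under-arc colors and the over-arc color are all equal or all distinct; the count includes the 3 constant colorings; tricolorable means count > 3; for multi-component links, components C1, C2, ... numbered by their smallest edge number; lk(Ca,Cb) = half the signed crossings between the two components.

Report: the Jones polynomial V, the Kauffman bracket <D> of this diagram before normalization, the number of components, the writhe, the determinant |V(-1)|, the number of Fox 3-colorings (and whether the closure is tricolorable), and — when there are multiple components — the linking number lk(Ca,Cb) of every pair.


V(t) = t^-4 - 2t^-3 + 3t^-2 - 4t^-1 + 4 - 3t + 3t^2 - t^3
bracket: A^-15 - 3A^-11 + 3A^-7 - 4A^-3 + 4A - 3A^5 + 2A^9 - A^13, w = -1
1 component, writhe -1, over 9 crossings
det 21, colorings 9 of 3^9 — tricolorable
observation: det 21 = |V(-1)|; divisible by 3, so tricolorable


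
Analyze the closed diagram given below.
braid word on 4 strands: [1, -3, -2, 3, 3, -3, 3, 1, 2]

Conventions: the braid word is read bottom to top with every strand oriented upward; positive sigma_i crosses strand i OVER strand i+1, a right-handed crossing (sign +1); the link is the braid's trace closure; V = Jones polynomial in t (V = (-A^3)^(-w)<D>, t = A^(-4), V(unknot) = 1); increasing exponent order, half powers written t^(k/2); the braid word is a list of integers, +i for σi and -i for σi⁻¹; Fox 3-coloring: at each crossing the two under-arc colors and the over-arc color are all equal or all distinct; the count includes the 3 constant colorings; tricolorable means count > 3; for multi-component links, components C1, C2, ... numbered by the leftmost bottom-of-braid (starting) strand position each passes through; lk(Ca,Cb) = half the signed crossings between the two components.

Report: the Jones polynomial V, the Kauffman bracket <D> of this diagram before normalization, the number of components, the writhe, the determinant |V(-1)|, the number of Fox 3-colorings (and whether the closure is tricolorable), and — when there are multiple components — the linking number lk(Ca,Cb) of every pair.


Jones polynomial: V(t) = t + t^3 - t^4
<D> = A^-7 - A^-3 - A^5; writhe +3
components 1, writhe +3 (9 crossings)
3-colorings: 9 of 3^9, det 3 — tricolorable
note: the word shrinks to σ1 σ3⁻¹ σ2⁻¹ σ3 σ3 σ1 σ2 after cancelling


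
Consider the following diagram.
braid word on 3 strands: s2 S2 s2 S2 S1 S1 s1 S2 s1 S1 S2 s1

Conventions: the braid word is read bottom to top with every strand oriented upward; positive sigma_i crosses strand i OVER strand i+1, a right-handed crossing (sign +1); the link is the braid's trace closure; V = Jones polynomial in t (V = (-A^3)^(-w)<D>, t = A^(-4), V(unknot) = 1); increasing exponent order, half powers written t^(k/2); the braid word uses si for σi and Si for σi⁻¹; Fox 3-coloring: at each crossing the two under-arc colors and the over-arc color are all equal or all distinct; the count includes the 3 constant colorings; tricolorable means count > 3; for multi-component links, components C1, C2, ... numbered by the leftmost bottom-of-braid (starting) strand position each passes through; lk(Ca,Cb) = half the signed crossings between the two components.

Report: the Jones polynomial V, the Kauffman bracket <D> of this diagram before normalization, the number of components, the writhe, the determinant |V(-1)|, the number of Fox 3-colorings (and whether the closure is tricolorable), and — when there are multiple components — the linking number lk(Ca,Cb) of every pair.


V = t^-3 + t^-2 + t^-1 + 1
<D> = A^-6 + A^-2 + A^2 + A^6 (w = -2)
3 components over 12 crossings, w = -2
lk(C1,C2): 0
lk(C1,C3) = -1
linking number lk(C2,C3) = 0
9 Fox colorings among 3^12, |V(-1)| = 0: tricolorable
why: |V(-1)| = 0: so tricolorable, since 3 divides 0


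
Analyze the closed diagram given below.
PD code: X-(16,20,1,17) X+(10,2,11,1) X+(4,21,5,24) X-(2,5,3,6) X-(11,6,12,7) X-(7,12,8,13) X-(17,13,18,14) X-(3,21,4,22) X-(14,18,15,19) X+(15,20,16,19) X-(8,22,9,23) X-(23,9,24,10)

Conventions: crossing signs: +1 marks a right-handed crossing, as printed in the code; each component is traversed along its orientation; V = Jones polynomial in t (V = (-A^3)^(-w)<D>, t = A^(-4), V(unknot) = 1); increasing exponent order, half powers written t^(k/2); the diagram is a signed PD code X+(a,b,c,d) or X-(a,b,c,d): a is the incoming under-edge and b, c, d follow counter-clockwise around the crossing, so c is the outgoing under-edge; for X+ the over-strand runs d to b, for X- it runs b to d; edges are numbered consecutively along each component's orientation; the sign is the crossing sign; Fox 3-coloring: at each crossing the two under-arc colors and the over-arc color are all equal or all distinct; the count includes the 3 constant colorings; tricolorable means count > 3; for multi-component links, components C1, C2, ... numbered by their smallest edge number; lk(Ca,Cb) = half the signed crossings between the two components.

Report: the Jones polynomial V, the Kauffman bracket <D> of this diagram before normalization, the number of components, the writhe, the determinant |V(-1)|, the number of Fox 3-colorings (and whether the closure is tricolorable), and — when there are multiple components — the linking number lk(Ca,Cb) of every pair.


Jones polynomial: V(t) = t^-5 + 2t^-3 + t^-1
<D> = A^-14 + 2A^-6 + A^2; writhe -6
components 3, writhe -6 (12 crossings)
linking number lk(C1,C2) = -1
lk(C1,C3): -1
lk(C2,C3) = 0
3-colorings: 3 of 3^12, det 4 — not tricolorable
note: |V(-1)| = 4: so not tricolorable, since 3 does not divide 4
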